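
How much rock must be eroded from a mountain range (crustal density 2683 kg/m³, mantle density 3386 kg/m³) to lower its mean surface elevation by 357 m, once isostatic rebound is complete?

Net drop Δ = e − u = e − e ρ_c/ρ_m = e (ρ_m − ρ_c)/ρ_m.
e = Δ ρ_m/(ρ_m − ρ_c) = 357 m × 3386/703 = 1720 m.

1720 m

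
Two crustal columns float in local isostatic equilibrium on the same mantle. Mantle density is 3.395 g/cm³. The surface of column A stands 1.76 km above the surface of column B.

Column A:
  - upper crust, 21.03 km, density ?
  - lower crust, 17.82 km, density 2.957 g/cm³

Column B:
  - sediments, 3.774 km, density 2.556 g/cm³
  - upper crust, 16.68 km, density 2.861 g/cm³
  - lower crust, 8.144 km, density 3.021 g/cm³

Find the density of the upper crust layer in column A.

Take the compensation level at the base of the deeper column (depth z_c below the surface of column A) and equate Σ ρ_i t_i down to z_c; mantle fills any gap and the z_c terms cancel.
Column A: 21.03×ρ + 17.82×2.957 + (z_c − 38.85)×3.395
Column B: 1.76×0 + 3.774×2.556 + 16.68×2.861 + 8.144×3.021 + (z_c − 1.76 − 28.598)×3.395
The z_c×3.395 term appears on both sides and cancels. Collect the known terms of each column as K = Σ(ρt)_known − 3.395 × (depth of known layers): K_A = 52.69374 − 3.395×38.85 = −79.20201; K_B = 81.970848 − 3.395×(1.76 + 28.598) = −21.094562.
Balance: K_A + 21.03×ρ = K_B, so ρ = (K_B − K_A)/21.03 = 58.1074/21.03 = 2.76 g/cm³.

2.76 g/cm³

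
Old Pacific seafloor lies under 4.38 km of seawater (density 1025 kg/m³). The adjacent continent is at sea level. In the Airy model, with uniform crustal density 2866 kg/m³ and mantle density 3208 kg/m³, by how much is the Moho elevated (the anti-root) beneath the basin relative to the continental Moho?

23.6 km

Balancing pressure at the compensation depth: replacing crust with seawater at the top is compensated by replacing crust with mantle at the base: d (ρ_c − ρ_w) = a (ρ_m − ρ_c).
a = d (ρ_c − ρ_w)/(ρ_m − ρ_c) = 4.38 km × 1841/342 = 23.6 km.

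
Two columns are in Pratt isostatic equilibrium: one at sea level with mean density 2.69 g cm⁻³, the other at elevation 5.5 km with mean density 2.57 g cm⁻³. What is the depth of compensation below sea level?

118 km

ρ_ref D = ρ (D + h) → D (ρ_ref − ρ) = ρ h.
D = ρ h/(ρ_ref − ρ) = 2.57 × 5.5 km/(2.69 − 2.57) = 118 km.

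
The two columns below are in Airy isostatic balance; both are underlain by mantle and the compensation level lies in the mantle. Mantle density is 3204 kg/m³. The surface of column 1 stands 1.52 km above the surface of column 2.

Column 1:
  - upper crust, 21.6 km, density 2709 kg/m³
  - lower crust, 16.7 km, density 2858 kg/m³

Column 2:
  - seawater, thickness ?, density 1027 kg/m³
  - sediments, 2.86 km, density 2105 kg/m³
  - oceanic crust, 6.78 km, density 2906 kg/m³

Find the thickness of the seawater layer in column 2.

Take the compensation level at the base of the deeper column (depth z_c below the surface of column 1) and equate Σ ρ_i t_i down to z_c; mantle fills any gap and the z_c terms cancel.
Column 1: 21.6×2709 + 16.7×2858 + (z_c − 38.3)×3204
Column 2: 1.52×0 + x×1027 + 2.86×2105 + 6.78×2906 + (z_c − 1.52 − 9.64 − x)×3204
The z_c×3204 term appears on both sides and cancels. Collect the known terms of each column as K = Σ(ρt)_known − 3204 × (depth of known layers): K_1 = 106243 − 3204×38.3 = −16470.2; K_2 = 25722.98 − 3204×(1.52 + 9.64) = −10033.66.
Balance: K_1 = K_2 − x×(3204 − 1027), so x = (K_2 − K_1)/(3204 − 1027) = 6436.54/2177 = 2.96 km.

2.96 km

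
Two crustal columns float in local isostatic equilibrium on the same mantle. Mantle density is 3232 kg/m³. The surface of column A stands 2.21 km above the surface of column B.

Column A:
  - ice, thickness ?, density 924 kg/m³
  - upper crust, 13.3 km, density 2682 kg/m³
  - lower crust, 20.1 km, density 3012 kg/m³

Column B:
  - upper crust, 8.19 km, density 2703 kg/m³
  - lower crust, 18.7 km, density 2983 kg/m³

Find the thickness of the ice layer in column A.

1.9 km

Take the compensation level at the base of the deeper column (depth z_c below the surface of column A) and equate Σ ρ_i t_i down to z_c; mantle fills any gap and the z_c terms cancel.
Column A: x×924 + 13.3×2682 + 20.1×3012 + (z_c − 33.4 − x)×3232
Column B: 2.21×0 + 8.19×2703 + 18.7×2983 + (z_c − 2.21 − 26.89)×3232
The z_c×3232 term appears on both sides and cancels. Collect the known terms of each column as K = Σ(ρt)_known − 3232 × (depth of known layers): K_A = 96211.8 − 3232×33.4 = −11737; K_B = 77919.67 − 3232×(2.21 + 26.89) = −16131.53.
Balance: K_A − x×(3232 − 924) = K_B, so x = (K_A − K_B)/(3232 − 924) = 4394.53/2308 = 1.9 km.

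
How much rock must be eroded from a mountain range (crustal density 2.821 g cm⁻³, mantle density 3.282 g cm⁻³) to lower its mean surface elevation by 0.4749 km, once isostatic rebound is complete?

3.38 km

Net drop Δ = e − u = e − e ρ_c/ρ_m = e (ρ_m − ρ_c)/ρ_m.
e = Δ ρ_m/(ρ_m − ρ_c) = 0.4749 km × 3.282/0.461 = 3.38 km.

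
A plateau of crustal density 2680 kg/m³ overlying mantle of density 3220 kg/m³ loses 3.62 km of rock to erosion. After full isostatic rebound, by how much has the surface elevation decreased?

Rebound u = e ρ_c/ρ_m = 3.62 km × 2680/3220 = 3.013 km.
Net surface drop = e − u = 3.62 km − 3.013 km = e (ρ_m − ρ_c)/ρ_m = 0.607 km.

0.607 km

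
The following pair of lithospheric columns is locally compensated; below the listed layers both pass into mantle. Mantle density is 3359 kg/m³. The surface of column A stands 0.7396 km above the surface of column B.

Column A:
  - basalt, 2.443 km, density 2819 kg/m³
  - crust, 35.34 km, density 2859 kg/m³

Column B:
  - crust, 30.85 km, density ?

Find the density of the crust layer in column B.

Take the compensation level at the base of the deeper column (depth z_c below the surface of column A) and equate Σ ρ_i t_i down to z_c; mantle fills any gap and the z_c terms cancel.
Column A: 2.443×2819 + 35.34×2859 + (z_c − 37.783)×3359
Column B: 0.7396×0 + 30.85×ρ + (z_c − 0.7396 − 30.85)×3359
The z_c×3359 term appears on both sides and cancels. Collect the known terms of each column as K = Σ(ρt)_known − 3359 × (depth of known layers): K_A = 107923.877 − 3359×37.783 = −18989.22; K_B = 0 − 3359×(0.7396 + 30.85) = −106109.466.
Balance: K_A = K_B + 30.85×ρ, so ρ = (K_A − K_B)/30.85 = 87120.2/30.85 = 2820 kg/m³.

2820 kg/m³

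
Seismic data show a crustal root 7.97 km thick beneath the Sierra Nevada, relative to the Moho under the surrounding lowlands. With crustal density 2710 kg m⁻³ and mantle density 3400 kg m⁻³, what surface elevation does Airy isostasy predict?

2.03 km

By Archimedes' principle applied to the lithosphere: ρ_c h = (ρ_m − ρ_c) r.
h = r (ρ_m − ρ_c) / ρ_c = 7.97 km × (3400 − 2710) / 2710 = 2.03 km.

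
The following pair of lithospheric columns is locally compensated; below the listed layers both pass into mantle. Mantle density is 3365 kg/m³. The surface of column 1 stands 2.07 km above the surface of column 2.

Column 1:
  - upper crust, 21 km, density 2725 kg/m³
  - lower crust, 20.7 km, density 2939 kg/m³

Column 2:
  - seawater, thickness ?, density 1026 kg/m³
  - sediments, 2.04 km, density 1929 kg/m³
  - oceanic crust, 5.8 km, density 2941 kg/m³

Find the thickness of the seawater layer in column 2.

Take the compensation level at the base of the deeper column (depth z_c below the surface of column 1) and equate Σ ρ_i t_i down to z_c; mantle fills any gap and the z_c terms cancel.
Column 1: 21×2725 + 20.7×2939 + (z_c − 41.7)×3365
Column 2: 2.07×0 + x×1026 + 2.04×1929 + 5.8×2941 + (z_c − 2.07 − 7.84 − x)×3365
The z_c×3365 term appears on both sides and cancels. Collect the known terms of each column as K = Σ(ρt)_known − 3365 × (depth of known layers): K_1 = 118062.3 − 3365×41.7 = −22258.2; K_2 = 20992.96 − 3365×(2.07 + 7.84) = −12354.19.
Balance: K_1 = K_2 − x×(3365 − 1026), so x = (K_2 − K_1)/(3365 − 1026) = 9904.01/2339 = 4.23 km.

4.23 km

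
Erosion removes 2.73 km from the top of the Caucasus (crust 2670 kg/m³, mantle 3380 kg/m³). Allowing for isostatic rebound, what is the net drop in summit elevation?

0.573 km

Rebound u = e ρ_c/ρ_m = 2.73 km × 2670/3380 = 2.157 km.
Net surface drop = e − u = 2.73 km − 2.157 km = e (ρ_m − ρ_c)/ρ_m = 0.573 km.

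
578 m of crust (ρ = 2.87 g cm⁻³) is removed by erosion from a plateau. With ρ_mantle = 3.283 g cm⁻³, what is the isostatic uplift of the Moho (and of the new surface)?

Unloading: uplift u = e ρ_c/ρ_m = 578 m × 2.87/3.283 = 505 m.

505 m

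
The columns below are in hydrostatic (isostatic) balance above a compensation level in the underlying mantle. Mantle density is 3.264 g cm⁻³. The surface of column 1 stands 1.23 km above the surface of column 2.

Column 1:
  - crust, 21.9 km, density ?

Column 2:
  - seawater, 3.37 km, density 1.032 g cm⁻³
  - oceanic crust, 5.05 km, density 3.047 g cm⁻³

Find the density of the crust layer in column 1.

Take the compensation level at the base of the deeper column (depth z_c below the surface of column 1) and equate Σ ρ_i t_i down to z_c; mantle fills any gap and the z_c terms cancel.
Column 1: 21.9×ρ + (z_c − 21.9)×3.264
Column 2: 1.23×0 + 3.37×1.032 + 5.05×3.047 + (z_c − 1.23 − 8.42)×3.264
The z_c×3.264 term appears on both sides and cancels. Collect the known terms of each column as K = Σ(ρt)_known − 3.264 × (depth of known layers): K_1 = 0 − 3.264×21.9 = −71.4816; K_2 = 18.86519 − 3.264×(1.23 + 8.42) = −12.63241.
Balance: K_1 + 21.9×ρ = K_2, so ρ = (K_2 − K_1)/21.9 = 58.8492/21.9 = 2.69 g cm⁻³.

2.69 g cm⁻³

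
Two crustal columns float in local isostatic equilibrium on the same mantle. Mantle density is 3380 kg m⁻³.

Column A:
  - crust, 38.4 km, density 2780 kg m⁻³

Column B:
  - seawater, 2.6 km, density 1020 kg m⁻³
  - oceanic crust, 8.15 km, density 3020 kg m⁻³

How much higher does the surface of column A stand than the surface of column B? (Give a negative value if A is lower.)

4.13 km

For any compensation level in the mantle, the mantle terms cancel and isostasy reduces to e = (Σt_A − Σt_B) − (Σ(ρt)_A − Σ(ρt)_B) / ρ_m.
Σt_A = 38.4 km; Σt_B = 10.75 km; Σ(ρt)_A = 106752; Σ(ρt)_B = 27265 (in km·kg m⁻³).
e = (38.4 − 10.75) − (106752 − 27265) / 3380 = 4.13 km.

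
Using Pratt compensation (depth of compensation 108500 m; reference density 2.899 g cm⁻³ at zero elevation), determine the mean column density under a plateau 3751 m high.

2.8 g cm⁻³

Pratt balance: ρ_ref D = ρ (D + h).
ρ = ρ_ref D/(D + h) = 2.899 × 108500 m/(108500 m + 3751 m) = 2.8 g cm⁻³.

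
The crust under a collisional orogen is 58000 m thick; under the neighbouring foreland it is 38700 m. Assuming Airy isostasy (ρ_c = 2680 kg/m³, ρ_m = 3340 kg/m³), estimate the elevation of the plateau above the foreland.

Excess crust Δ = 58000 m − 38700 m = 19300 m, split between elevation h and root r with h + r = Δ.
Airy balance ρ_c h = (ρ_m − ρ_c) r gives r = h ρ_c/(ρ_m − ρ_c), so h (1 + ρ_c/(ρ_m − ρ_c)) = Δ, i.e. h = Δ (ρ_m − ρ_c)/ρ_m.
h = 19300 m × 660/3340 = 3810 m.

3810 m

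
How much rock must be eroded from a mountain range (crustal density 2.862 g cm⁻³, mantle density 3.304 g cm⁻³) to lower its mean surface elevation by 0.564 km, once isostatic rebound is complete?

Net drop Δ = e − u = e − e ρ_c/ρ_m = e (ρ_m − ρ_c)/ρ_m.
e = Δ ρ_m/(ρ_m − ρ_c) = 0.564 km × 3.304/0.442 = 4.22 km.

4.22 km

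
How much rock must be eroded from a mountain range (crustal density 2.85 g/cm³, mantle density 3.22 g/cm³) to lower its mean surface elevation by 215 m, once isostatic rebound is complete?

Net drop Δ = e − u = e − e ρ_c/ρ_m = e (ρ_m − ρ_c)/ρ_m.
e = Δ ρ_m/(ρ_m − ρ_c) = 215 m × 3.22/0.37 = 1870 m.

1870 m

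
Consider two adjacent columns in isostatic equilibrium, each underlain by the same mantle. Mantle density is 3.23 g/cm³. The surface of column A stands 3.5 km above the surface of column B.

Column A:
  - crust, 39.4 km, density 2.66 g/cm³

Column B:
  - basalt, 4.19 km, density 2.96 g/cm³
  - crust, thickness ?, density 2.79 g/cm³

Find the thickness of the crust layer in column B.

Take the compensation level at the base of the deeper column (depth z_c below the surface of column A) and equate Σ ρ_i t_i down to z_c; mantle fills any gap and the z_c terms cancel.
Column A: 39.4×2.66 + (z_c − 39.4)×3.23
Column B: 3.5×0 + 4.19×2.96 + x×2.79 + (z_c − 3.5 − 4.19 − x)×3.23
The z_c×3.23 term appears on both sides and cancels. Collect the known terms of each column as K = Σ(ρt)_known − 3.23 × (depth of known layers): K_A = 104.804 − 3.23×39.4 = −22.458; K_B = 12.4024 − 3.23×(3.5 + 4.19) = −12.4363.
Balance: K_A = K_B − x×(3.23 − 2.79), so x = (K_B − K_A)/(3.23 − 2.79) = 10.0217/0.44 = 22.8 km.

22.8 km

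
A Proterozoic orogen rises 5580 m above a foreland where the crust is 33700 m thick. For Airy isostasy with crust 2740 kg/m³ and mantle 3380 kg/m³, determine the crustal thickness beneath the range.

Root depth r = h ρ_c / (ρ_m − ρ_c) = 5580 m × 2740 / 640 = 23890 m.
Total thickness = T + h + r = 33700 m + 5580 m + 23890 m = 63200 m.

63200 m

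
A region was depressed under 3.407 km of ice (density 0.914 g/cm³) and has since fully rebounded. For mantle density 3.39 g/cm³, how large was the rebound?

0.919 km

Removing the load lets mantle flow back in; uplift u satisfies ρ_ice t = ρ_m u.
u = t ρ_ice/ρ_m = 3.407 km × 0.914/3.39 = 0.919 km.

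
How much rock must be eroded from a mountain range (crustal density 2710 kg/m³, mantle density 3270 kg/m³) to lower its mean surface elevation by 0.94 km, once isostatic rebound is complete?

5.49 km

Net drop Δ = e − u = e − e ρ_c/ρ_m = e (ρ_m − ρ_c)/ρ_m.
e = Δ ρ_m/(ρ_m − ρ_c) = 0.94 km × 3270/560 = 5.49 km.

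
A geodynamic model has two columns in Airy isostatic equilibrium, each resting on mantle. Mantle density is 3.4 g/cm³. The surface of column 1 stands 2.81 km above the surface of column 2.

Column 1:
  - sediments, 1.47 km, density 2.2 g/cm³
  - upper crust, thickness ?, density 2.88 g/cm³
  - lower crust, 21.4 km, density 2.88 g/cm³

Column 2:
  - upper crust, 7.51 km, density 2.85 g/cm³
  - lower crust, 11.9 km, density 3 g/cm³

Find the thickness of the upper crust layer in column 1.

Take the compensation level at the base of the deeper column (depth z_c below the surface of column 1) and equate Σ ρ_i t_i down to z_c; mantle fills any gap and the z_c terms cancel.
Column 1: 1.47×2.2 + x×2.88 + 21.4×2.88 + (z_c − 22.87 − x)×3.4
Column 2: 2.81×0 + 7.51×2.85 + 11.9×3 + (z_c − 2.81 − 19.41)×3.4
The z_c×3.4 term appears on both sides and cancels. Collect the known terms of each column as K = Σ(ρt)_known − 3.4 × (depth of known layers): K_1 = 64.866 − 3.4×22.87 = −12.892; K_2 = 57.1035 − 3.4×(2.81 + 19.41) = −18.4445.
Balance: K_1 − x×(3.4 − 2.88) = K_2, so x = (K_1 − K_2)/(3.4 − 2.88) = 5.5525/0.52 = 10.7 km.

10.7 km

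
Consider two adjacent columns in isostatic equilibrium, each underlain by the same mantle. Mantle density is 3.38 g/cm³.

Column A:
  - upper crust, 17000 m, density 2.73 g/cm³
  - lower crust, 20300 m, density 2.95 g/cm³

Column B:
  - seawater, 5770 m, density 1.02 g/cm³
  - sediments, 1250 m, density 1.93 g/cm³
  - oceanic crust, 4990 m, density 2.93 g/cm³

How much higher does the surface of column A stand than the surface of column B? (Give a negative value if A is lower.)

622 m

For any compensation level in the mantle, the mantle terms cancel and isostasy reduces to e = (Σt_A − Σt_B) − (Σ(ρt)_A − Σ(ρt)_B) / ρ_m.
Σt_A = 37300 m; Σt_B = 12010 m; Σ(ρt)_A = 106295; Σ(ρt)_B = 22918.6 (in m·g/cm³).
e = (37300 − 12010) − (106295 − 22918.6) / 3.38 = 622 m.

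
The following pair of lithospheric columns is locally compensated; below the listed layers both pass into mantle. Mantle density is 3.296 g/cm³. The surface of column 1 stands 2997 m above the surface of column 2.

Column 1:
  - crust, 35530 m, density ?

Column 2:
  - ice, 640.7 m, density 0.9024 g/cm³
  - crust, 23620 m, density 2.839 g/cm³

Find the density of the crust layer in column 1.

2.67 g/cm³

Take the compensation level at the base of the deeper column (depth z_c below the surface of column 1) and equate Σ ρ_i t_i down to z_c; mantle fills any gap and the z_c terms cancel.
Column 1: 35530×ρ + (z_c − 35530)×3.296
Column 2: 2997×0 + 640.7×0.9024 + 23620×2.839 + (z_c − 2997 − 24260.7)×3.296
The z_c×3.296 term appears on both sides and cancels. Collect the known terms of each column as K = Σ(ρt)_known − 3.296 × (depth of known layers): K_1 = 0 − 3.296×35530 = −117106.88; K_2 = 67635.3477 − 3.296×(2997 + 24260.7) = −22206.0315.
Balance: K_1 + 35530×ρ = K_2, so ρ = (K_2 − K_1)/35530 = 94900.8/35530 = 2.67 g/cm³.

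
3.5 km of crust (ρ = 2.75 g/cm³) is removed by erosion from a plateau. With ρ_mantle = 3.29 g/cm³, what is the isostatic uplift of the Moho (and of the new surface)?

2.93 km

Unloading: uplift u = e ρ_c/ρ_m = 3.5 km × 2.75/3.29 = 2.93 km.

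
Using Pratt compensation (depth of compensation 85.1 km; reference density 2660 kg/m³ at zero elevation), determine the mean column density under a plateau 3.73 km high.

2550 kg/m³

Pratt balance: ρ_ref D = ρ (D + h).
ρ = ρ_ref D/(D + h) = 2660 × 85.1 km/(85.1 km + 3.73 km) = 2550 kg/m³.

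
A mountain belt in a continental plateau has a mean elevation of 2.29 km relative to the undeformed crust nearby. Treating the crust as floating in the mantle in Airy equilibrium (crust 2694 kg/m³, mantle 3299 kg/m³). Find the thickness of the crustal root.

10.2 km

In Airy isostatic equilibrium: the weight of the topography is balanced by the buoyancy of the root, ρ_c h = (ρ_m − ρ_c) r.
r = h · ρ_c / (ρ_m − ρ_c) = 2.29 km × 2694 / (3299 − 2694) = 10.2 km.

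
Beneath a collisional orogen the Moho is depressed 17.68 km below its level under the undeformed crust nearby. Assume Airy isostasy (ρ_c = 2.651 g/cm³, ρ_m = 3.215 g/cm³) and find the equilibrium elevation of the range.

3.76 km

For local isostatic compensation: ρ_c h = (ρ_m − ρ_c) r.
h = r (ρ_m − ρ_c) / ρ_c = 17.68 km × (3.215 − 2.651) / 2.651 = 3.76 km.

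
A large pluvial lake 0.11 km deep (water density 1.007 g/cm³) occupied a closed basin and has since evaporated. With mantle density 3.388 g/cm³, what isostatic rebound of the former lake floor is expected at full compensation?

0.0327 km

u = d ρ_w/ρ_m = 0.11 km × 1.007/3.388 = 0.0327 km.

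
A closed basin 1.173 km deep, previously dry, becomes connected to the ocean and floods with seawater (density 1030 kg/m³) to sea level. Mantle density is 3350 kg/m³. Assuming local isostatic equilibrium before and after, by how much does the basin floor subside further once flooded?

0.521 km

After flooding the water column is d + s deep. Its weight must equal the weight of mantle displaced by the extra subsidence s: (d + s) ρ_w = s ρ_m.
s = d ρ_w / (ρ_m − ρ_w) = 1.173 km × 1030/(3350 − 1030) = 0.521 km.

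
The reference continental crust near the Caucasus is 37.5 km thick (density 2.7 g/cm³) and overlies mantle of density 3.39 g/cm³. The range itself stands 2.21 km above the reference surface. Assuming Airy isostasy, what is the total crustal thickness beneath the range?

Root depth r = h ρ_c / (ρ_m − ρ_c) = 2.21 km × 2.7 / 0.69 = 8.648 km.
Total thickness = T + h + r = 37.5 km + 2.21 km + 8.648 km = 48.4 km.

48.4 km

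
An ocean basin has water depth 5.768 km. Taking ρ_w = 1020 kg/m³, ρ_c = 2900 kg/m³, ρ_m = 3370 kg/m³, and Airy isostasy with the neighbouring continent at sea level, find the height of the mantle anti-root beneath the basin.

23.1 km

By Archimedes' principle applied to the lithosphere: replacing crust with seawater at the top is compensated by replacing crust with mantle at the base: d (ρ_c − ρ_w) = a (ρ_m − ρ_c).
a = d (ρ_c − ρ_w)/(ρ_m − ρ_c) = 5.768 km × 1880/470 = 23.1 km.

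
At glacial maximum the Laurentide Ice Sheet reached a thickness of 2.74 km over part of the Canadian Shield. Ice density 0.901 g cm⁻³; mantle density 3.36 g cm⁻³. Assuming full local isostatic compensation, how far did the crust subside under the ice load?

0.735 km

Isostatic balance requires: the ice load ρ_ice t is balanced by mantle displaced below, ρ_m s.
s = t ρ_ice / ρ_m = 2.74 km × 0.901/3.36 = 0.735 km.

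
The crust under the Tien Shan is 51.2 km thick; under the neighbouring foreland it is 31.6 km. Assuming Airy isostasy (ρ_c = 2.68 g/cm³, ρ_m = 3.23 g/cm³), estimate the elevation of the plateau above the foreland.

3.34 km

Excess crust Δ = 51.2 km − 31.6 km = 19.6 km, split between elevation h and root r with h + r = Δ.
Airy balance ρ_c h = (ρ_m − ρ_c) r gives r = h ρ_c/(ρ_m − ρ_c), so h (1 + ρ_c/(ρ_m − ρ_c)) = Δ, i.e. h = Δ (ρ_m − ρ_c)/ρ_m.
h = 19.6 km × 0.55/3.23 = 3.34 km.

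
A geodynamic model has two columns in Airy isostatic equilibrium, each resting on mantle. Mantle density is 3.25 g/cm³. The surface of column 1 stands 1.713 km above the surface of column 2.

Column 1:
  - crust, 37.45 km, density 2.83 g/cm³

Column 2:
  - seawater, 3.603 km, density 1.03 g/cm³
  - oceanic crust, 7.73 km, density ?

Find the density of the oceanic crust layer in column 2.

Take the compensation level at the base of the deeper column (depth z_c below the surface of column 1) and equate Σ ρ_i t_i down to z_c; mantle fills any gap and the z_c terms cancel.
Column 1: 37.45×2.83 + (z_c − 37.45)×3.25
Column 2: 1.713×0 + 3.603×1.03 + 7.73×ρ + (z_c − 1.713 − 11.333)×3.25
The z_c×3.25 term appears on both sides and cancels. Collect the known terms of each column as K = Σ(ρt)_known − 3.25 × (depth of known layers): K_1 = 105.9835 − 3.25×37.45 = −15.729; K_2 = 3.71109 − 3.25×(1.713 + 11.333) = −38.68841.
Balance: K_1 = K_2 + 7.73×ρ, so ρ = (K_1 − K_2)/7.73 = 22.9594/7.73 = 2.97 g/cm³.

2.97 g/cm³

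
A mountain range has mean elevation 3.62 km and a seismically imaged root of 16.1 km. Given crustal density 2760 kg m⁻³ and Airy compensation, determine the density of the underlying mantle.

3380 kg m⁻³

Airy balance: ρ_c h = (ρ_m − ρ_c) r → ρ_m = ρ_c (1 + h/r).
ρ_m = 2760 × (1 + 3.62 km/16.1 km) = 3380 kg m⁻³.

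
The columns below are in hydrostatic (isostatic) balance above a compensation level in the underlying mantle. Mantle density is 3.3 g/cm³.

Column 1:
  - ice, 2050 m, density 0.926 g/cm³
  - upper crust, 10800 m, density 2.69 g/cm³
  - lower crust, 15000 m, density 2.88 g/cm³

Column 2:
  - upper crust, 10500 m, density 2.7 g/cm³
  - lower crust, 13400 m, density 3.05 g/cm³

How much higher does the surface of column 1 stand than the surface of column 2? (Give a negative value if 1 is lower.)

2460 m

For any compensation level in the mantle, the mantle terms cancel and isostasy reduces to e = (Σt_1 − Σt_2) − (Σ(ρt)_1 − Σ(ρt)_2) / ρ_m.
Σt_1 = 27850 m; Σt_2 = 23900 m; Σ(ρt)_1 = 74150.3; Σ(ρt)_2 = 69220 (in m·g/cm³).
e = (27850 − 23900) − (74150.3 − 69220) / 3.3 = 2460 m.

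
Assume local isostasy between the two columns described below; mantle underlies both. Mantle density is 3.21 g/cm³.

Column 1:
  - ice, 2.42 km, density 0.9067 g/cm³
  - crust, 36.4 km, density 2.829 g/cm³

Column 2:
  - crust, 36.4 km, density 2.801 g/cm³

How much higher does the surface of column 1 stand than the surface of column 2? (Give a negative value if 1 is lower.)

For any compensation level in the mantle, the mantle terms cancel and isostasy reduces to e = (Σt_1 − Σt_2) − (Σ(ρt)_1 − Σ(ρt)_2) / ρ_m.
Σt_1 = 38.82 km; Σt_2 = 36.4 km; Σ(ρt)_1 = 105.169814; Σ(ρt)_2 = 101.9564 (in km·g/cm³).
e = (38.82 − 36.4) − (105.169814 − 101.9564) / 3.21 = 1.42 km.

1.42 km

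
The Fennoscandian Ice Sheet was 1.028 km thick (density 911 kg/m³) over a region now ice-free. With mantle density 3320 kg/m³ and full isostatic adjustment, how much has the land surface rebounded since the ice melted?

0.282 km

Removing the load lets mantle flow back in; uplift u satisfies ρ_ice t = ρ_m u.
u = t ρ_ice/ρ_m = 1.028 km × 911/3320 = 0.282 km.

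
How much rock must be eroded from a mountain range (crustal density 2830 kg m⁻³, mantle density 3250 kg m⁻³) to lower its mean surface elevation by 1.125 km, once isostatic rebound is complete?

8.71 km

Net drop Δ = e − u = e − e ρ_c/ρ_m = e (ρ_m − ρ_c)/ρ_m.
e = Δ ρ_m/(ρ_m − ρ_c) = 1.125 km × 3250/420 = 8.71 km.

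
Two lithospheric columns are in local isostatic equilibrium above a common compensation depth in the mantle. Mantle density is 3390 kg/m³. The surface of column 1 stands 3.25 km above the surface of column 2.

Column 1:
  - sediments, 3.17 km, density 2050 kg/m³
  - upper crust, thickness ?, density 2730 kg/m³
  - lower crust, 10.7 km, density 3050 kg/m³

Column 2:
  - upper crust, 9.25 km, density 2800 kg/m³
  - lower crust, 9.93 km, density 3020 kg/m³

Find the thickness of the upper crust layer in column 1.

Take the compensation level at the base of the deeper column (depth z_c below the surface of column 1) and equate Σ ρ_i t_i down to z_c; mantle fills any gap and the z_c terms cancel.
Column 1: 3.17×2050 + x×2730 + 10.7×3050 + (z_c − 13.87 − x)×3390
Column 2: 3.25×0 + 9.25×2800 + 9.93×3020 + (z_c − 3.25 − 19.18)×3390
The z_c×3390 term appears on both sides and cancels. Collect the known terms of each column as K = Σ(ρt)_known − 3390 × (depth of known layers): K_1 = 39133.5 − 3390×13.87 = −7885.8; K_2 = 55888.6 − 3390×(3.25 + 19.18) = −20149.1.
Balance: K_1 − x×(3390 − 2730) = K_2, so x = (K_1 − K_2)/(3390 − 2730) = 12263.3/660 = 18.6 km.

18.6 km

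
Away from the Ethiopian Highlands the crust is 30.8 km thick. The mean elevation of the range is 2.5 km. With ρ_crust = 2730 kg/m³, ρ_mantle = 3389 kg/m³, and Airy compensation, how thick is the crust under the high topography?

Root depth r = h ρ_c / (ρ_m − ρ_c) = 2.5 km × 2730 / 659 = 10.36 km.
Total thickness = T + h + r = 30.8 km + 2.5 km + 10.36 km = 43.7 km.

43.7 km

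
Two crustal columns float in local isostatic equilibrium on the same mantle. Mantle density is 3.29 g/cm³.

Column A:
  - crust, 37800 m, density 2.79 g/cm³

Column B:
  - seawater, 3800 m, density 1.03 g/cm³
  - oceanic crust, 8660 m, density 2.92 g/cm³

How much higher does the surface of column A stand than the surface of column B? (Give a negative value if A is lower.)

For any compensation level in the mantle, the mantle terms cancel and isostasy reduces to e = (Σt_A − Σt_B) − (Σ(ρt)_A − Σ(ρt)_B) / ρ_m.
Σt_A = 37800 m; Σt_B = 12460 m; Σ(ρt)_A = 105462; Σ(ρt)_B = 29201.2 (in m·g/cm³).
e = (37800 − 12460) − (105462 − 29201.2) / 3.29 = 2160 m.

2160 m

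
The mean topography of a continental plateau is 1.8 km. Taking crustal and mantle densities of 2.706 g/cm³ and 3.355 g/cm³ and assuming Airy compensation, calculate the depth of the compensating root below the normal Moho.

7.51 km

Isostatic balance requires: the weight of the topography is balanced by the buoyancy of the root, ρ_c h = (ρ_m − ρ_c) r.
r = h · ρ_c / (ρ_m − ρ_c) = 1.8 km × 2.706 / (3.355 − 2.706) = 7.51 km.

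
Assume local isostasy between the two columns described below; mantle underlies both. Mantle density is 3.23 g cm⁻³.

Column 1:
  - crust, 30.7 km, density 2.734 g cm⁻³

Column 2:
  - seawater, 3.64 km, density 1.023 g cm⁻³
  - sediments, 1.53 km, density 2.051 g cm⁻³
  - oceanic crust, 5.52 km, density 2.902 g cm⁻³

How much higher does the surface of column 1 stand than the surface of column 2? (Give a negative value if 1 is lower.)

1.11 km

For any compensation level in the mantle, the mantle terms cancel and isostasy reduces to e = (Σt_1 − Σt_2) − (Σ(ρt)_1 − Σ(ρt)_2) / ρ_m.
Σt_1 = 30.7 km; Σt_2 = 10.69 km; Σ(ρt)_1 = 83.9338; Σ(ρt)_2 = 22.88079 (in km·g cm⁻³).
e = (30.7 − 10.69) − (83.9338 − 22.88079) / 3.23 = 1.11 km.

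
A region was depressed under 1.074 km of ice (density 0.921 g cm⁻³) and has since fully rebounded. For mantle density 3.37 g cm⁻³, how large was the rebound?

0.294 km

Removing the load lets mantle flow back in; uplift u satisfies ρ_ice t = ρ_m u.
u = t ρ_ice/ρ_m = 1.074 km × 0.921/3.37 = 0.294 km.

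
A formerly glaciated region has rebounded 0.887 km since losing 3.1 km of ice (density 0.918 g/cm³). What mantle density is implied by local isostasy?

ρ_m = ρ_ice t / u = 0.918 × 3.1 km/0.887 km = 3.21 g/cm³.

3.21 g/cm³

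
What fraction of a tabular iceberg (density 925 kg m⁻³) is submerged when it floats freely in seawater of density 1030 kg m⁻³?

Submerged fraction = ρ_obj/ρ_fluid = 925/1030 = 0.898.

0.898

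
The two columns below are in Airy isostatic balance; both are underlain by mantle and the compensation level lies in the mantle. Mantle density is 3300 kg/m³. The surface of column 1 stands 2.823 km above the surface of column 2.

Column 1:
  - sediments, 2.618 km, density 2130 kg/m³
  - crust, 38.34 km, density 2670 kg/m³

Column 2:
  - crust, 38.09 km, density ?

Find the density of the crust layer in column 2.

Take the compensation level at the base of the deeper column (depth z_c below the surface of column 1) and equate Σ ρ_i t_i down to z_c; mantle fills any gap and the z_c terms cancel.
Column 1: 2.618×2130 + 38.34×2670 + (z_c − 40.958)×3300
Column 2: 2.823×0 + 38.09×ρ + (z_c − 2.823 − 38.09)×3300
The z_c×3300 term appears on both sides and cancels. Collect the known terms of each column as K = Σ(ρt)_known − 3300 × (depth of known layers): K_1 = 107944.14 − 3300×40.958 = −27217.26; K_2 = 0 − 3300×(2.823 + 38.09) = −135012.9.
Balance: K_1 = K_2 + 38.09×ρ, so ρ = (K_1 − K_2)/38.09 = 107796/38.09 = 2830 kg/m³.

2830 kg/m³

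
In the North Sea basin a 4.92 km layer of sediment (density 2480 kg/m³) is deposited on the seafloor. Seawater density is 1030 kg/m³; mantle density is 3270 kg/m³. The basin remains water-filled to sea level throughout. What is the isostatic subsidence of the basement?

Submarine loading: the sediment displaces seawater, and the subsidence is in turn flooded, so s (ρ_m − ρ_w) = t (ρ_sed − ρ_w).
s = 4.92 km × (2480 − 1030) / (3270 − 1030) = 3.18 km.

3.18 km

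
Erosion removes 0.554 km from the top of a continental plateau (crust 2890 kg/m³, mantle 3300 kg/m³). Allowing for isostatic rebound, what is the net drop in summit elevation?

Rebound u = e ρ_c/ρ_m = 0.554 km × 2890/3300 = 0.4852 km.
Net surface drop = e − u = 0.554 km − 0.4852 km = e (ρ_m − ρ_c)/ρ_m = 0.0688 km.

0.0688 km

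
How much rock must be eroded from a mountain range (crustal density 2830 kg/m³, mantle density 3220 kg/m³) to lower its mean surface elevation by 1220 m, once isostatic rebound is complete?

10100 m

Net drop Δ = e − u = e − e ρ_c/ρ_m = e (ρ_m − ρ_c)/ρ_m.
e = Δ ρ_m/(ρ_m − ρ_c) = 1220 m × 3220/390 = 10100 m.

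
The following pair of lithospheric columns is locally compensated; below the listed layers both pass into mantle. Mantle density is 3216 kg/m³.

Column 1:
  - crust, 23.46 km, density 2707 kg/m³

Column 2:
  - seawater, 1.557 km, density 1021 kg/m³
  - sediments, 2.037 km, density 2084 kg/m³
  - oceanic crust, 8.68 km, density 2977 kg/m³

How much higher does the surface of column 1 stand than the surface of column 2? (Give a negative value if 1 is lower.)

For any compensation level in the mantle, the mantle terms cancel and isostasy reduces to e = (Σt_1 − Σt_2) − (Σ(ρt)_1 − Σ(ρt)_2) / ρ_m.
Σt_1 = 23.46 km; Σt_2 = 12.274 km; Σ(ρt)_1 = 63506.22; Σ(ρt)_2 = 31675.165 (in km·kg/m³).
e = (23.46 − 12.274) − (63506.22 − 31675.165) / 3216 = 1.29 km.

1.29 km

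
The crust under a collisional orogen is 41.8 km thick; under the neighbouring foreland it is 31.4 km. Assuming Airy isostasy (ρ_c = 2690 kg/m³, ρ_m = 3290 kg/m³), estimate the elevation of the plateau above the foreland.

Excess crust Δ = 41.8 km − 31.4 km = 10.4 km, split between elevation h and root r with h + r = Δ.
Airy balance ρ_c h = (ρ_m − ρ_c) r gives r = h ρ_c/(ρ_m − ρ_c), so h (1 + ρ_c/(ρ_m − ρ_c)) = Δ, i.e. h = Δ (ρ_m − ρ_c)/ρ_m.
h = 10.4 km × 600/3290 = 1.9 km.

1.9 km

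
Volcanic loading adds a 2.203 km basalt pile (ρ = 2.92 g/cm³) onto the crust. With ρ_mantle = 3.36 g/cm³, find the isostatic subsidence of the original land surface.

1.91 km

Subaerial loading: s = t ρ_load / ρ_m.
s = 2.203 km × 2.92/3.36 = 1.91 km.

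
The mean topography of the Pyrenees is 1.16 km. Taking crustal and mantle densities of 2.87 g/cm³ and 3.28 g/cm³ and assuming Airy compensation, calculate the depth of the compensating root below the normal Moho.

Balancing pressure at the compensation depth: the weight of the topography is balanced by the buoyancy of the root, ρ_c h = (ρ_m − ρ_c) r.
r = h · ρ_c / (ρ_m − ρ_c) = 1.16 km × 2.87 / (3.28 − 2.87) = 8.12 km.

8.12 km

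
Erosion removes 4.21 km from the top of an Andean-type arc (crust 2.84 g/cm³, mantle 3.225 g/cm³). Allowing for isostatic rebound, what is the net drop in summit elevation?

Rebound u = e ρ_c/ρ_m = 4.21 km × 2.84/3.225 = 3.707 km.
Net surface drop = e − u = 4.21 km − 3.707 km = e (ρ_m − ρ_c)/ρ_m = 0.503 km.

0.503 km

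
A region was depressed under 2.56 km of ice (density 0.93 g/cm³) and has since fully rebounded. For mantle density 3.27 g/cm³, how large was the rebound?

Removing the load lets mantle flow back in; uplift u satisfies ρ_ice t = ρ_m u.
u = t ρ_ice/ρ_m = 2.56 km × 0.93/3.27 = 0.728 km.

0.728 km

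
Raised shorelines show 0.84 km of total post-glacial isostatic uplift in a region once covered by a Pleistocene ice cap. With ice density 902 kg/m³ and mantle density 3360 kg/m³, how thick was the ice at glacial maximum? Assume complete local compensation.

3.13 km

u = t ρ_ice/ρ_m → t = u ρ_m/ρ_ice = 0.84 km × 3360/902 = 3.13 km.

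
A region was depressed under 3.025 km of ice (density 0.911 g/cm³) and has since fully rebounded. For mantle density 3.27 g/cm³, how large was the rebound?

0.843 km

Removing the load lets mantle flow back in; uplift u satisfies ρ_ice t = ρ_m u.
u = t ρ_ice/ρ_m = 3.025 km × 0.911/3.27 = 0.843 km.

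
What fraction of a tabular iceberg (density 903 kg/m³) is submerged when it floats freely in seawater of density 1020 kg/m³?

88.5%

Submerged fraction = ρ_obj/ρ_fluid = 903/1020 = 88.5%.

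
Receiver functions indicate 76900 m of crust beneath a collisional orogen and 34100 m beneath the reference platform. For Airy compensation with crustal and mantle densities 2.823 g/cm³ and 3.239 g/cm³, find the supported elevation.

Excess crust Δ = 76900 m − 34100 m = 42800 m, split between elevation h and root r with h + r = Δ.
Airy balance ρ_c h = (ρ_m − ρ_c) r gives r = h ρ_c/(ρ_m − ρ_c), so h (1 + ρ_c/(ρ_m − ρ_c)) = Δ, i.e. h = Δ (ρ_m − ρ_c)/ρ_m.
h = 42800 m × 0.416/3.239 = 5500 m.

5500 m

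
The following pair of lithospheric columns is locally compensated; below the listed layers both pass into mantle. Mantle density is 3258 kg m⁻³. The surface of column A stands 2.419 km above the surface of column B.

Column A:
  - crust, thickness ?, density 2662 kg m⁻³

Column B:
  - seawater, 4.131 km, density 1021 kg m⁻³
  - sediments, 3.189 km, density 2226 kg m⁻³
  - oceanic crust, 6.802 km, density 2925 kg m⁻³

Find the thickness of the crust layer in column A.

Take the compensation level at the base of the deeper column (depth z_c below the surface of column A) and equate Σ ρ_i t_i down to z_c; mantle fills any gap and the z_c terms cancel.
Column A: x×2662 + (z_c − 0 − x)×3258
Column B: 2.419×0 + 4.131×1021 + 3.189×2226 + 6.802×2925 + (z_c − 2.419 − 14.122)×3258
The z_c×3258 term appears on both sides and cancels. Collect the known terms of each column as K = Σ(ρt)_known − 3258 × (depth of known layers): K_A = 0 − 3258×0 = 0; K_B = 31212.315 − 3258×(2.419 + 14.122) = −22678.263.
Balance: K_A − x×(3258 − 2662) = K_B, so x = (K_A − K_B)/(3258 − 2662) = 22678.3/596 = 38.1 km.

38.1 km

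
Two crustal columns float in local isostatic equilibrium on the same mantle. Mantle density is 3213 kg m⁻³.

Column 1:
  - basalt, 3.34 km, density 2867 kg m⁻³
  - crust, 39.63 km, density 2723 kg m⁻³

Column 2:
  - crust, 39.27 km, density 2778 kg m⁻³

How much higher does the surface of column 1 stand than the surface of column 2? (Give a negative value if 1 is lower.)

1.09 km

For any compensation level in the mantle, the mantle terms cancel and isostasy reduces to e = (Σt_1 − Σt_2) − (Σ(ρt)_1 − Σ(ρt)_2) / ρ_m.
Σt_1 = 42.97 km; Σt_2 = 39.27 km; Σ(ρt)_1 = 117488.27; Σ(ρt)_2 = 109092.06 (in km·kg m⁻³).
e = (42.97 − 39.27) − (117488.27 − 109092.06) / 3213 = 1.09 km.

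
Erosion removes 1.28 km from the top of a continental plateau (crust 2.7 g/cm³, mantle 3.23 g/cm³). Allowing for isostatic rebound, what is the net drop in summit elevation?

0.21 km

Rebound u = e ρ_c/ρ_m = 1.28 km × 2.7/3.23 = 1.07 km.
Net surface drop = e − u = 1.28 km − 1.07 km = e (ρ_m − ρ_c)/ρ_m = 0.21 km.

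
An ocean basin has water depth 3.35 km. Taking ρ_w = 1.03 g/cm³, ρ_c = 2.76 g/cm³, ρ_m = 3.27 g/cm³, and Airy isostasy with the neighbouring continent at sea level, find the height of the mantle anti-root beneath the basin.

11.4 km

Balancing pressure at the compensation depth: replacing crust with seawater at the top is compensated by replacing crust with mantle at the base: d (ρ_c − ρ_w) = a (ρ_m − ρ_c).
a = d (ρ_c − ρ_w)/(ρ_m − ρ_c) = 3.35 km × 1.73/0.51 = 11.4 km.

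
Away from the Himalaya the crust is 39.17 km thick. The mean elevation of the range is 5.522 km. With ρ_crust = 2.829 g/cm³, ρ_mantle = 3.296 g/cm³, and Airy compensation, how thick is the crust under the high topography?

Root depth r = h ρ_c / (ρ_m − ρ_c) = 5.522 km × 2.829 / 0.467 = 33.45 km.
Total thickness = T + h + r = 39.17 km + 5.522 km + 33.45 km = 78.1 km.

78.1 km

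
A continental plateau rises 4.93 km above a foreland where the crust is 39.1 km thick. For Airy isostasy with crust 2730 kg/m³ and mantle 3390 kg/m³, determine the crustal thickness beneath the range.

64.4 km

Root depth r = h ρ_c / (ρ_m − ρ_c) = 4.93 km × 2730 / 660 = 20.39 km.
Total thickness = T + h + r = 39.1 km + 4.93 km + 20.39 km = 64.4 km.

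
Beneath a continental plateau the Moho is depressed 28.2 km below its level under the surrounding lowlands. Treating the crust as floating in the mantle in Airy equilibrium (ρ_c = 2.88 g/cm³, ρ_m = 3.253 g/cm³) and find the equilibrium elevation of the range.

3.65 km

Equating mass per unit area of the two columns: ρ_c h = (ρ_m − ρ_c) r.
h = r (ρ_m − ρ_c) / ρ_c = 28.2 km × (3.253 − 2.88) / 2.88 = 3.65 km.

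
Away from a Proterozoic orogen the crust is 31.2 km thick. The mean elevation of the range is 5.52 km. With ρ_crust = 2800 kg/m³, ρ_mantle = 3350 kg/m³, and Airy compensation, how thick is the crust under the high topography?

64.8 km

Root depth r = h ρ_c / (ρ_m − ρ_c) = 5.52 km × 2800 / 550 = 28.1 km.
Total thickness = T + h + r = 31.2 km + 5.52 km + 28.1 km = 64.8 km.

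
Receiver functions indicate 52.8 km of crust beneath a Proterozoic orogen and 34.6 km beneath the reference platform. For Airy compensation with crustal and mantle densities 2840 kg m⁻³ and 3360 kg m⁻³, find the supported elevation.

Excess crust Δ = 52.8 km − 34.6 km = 18.2 km, split between elevation h and root r with h + r = Δ.
Airy balance ρ_c h = (ρ_m − ρ_c) r gives r = h ρ_c/(ρ_m − ρ_c), so h (1 + ρ_c/(ρ_m − ρ_c)) = Δ, i.e. h = Δ (ρ_m − ρ_c)/ρ_m.
h = 18.2 km × 520/3360 = 2.82 km.

2.82 km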